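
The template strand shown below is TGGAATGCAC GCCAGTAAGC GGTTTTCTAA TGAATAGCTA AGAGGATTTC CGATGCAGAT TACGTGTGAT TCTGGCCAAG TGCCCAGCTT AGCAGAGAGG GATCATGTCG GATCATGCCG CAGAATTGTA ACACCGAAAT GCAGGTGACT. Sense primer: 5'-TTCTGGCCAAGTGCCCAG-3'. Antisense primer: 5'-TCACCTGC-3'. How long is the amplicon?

The forward primer matches the template at positions 70–87.
Taking the reverse complement of TCACCTGC gives GCAGGTGA, found at positions 141–148 on the template; the primer anneals here to the top strand with its 3' end pointing upstream.
Amplicon spans positions 70–148: 79 bp.

79 bp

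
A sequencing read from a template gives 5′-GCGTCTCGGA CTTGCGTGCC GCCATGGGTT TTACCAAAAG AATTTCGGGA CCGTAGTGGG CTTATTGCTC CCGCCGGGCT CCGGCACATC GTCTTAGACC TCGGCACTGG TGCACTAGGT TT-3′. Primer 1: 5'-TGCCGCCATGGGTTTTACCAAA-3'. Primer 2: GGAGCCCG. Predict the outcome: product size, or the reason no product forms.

Primer 1 (TGCCGCCATGGGTTTTACCAAA) matches the top strand at positions 17–38; it acts as a forward primer.
Primer 2's reverse complement is CGGGCTCC, matching the top strand at positions 75–82; it acts as a reverse primer.
The 3' ends face each other across positions 17–82, giving a 66 bp product.

Yes — a 66 bp product.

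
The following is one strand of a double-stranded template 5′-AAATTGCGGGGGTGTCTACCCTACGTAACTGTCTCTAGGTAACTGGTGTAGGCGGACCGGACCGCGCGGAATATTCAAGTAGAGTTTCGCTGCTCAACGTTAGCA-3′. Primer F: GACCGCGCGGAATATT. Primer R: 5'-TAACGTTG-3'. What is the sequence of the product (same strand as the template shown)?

The forward primer matches the template at positions 60–75.
The reverse primer's reverse complement is CAACGTTA, which matches the template at positions 95–102.
The product is the template from position 60 through 102 (43 bp).

5'-GACCGCGCGGAATATTCAAGTAGAGTTTCGCTGCTCAACGTTA-3'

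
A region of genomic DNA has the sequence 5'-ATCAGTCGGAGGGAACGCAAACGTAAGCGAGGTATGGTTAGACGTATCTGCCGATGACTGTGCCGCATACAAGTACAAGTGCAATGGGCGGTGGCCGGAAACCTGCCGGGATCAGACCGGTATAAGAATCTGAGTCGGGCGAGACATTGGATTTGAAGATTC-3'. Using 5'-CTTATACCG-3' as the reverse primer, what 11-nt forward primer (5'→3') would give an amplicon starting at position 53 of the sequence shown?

5'-GATGACTGTGC-3'

The reverse primer's reverse complement CGGTATAAG matches the template at positions 118–126; the product starts at position 53.
The forward primer is identical to the top strand over positions 53–63: GATGACTGTGC.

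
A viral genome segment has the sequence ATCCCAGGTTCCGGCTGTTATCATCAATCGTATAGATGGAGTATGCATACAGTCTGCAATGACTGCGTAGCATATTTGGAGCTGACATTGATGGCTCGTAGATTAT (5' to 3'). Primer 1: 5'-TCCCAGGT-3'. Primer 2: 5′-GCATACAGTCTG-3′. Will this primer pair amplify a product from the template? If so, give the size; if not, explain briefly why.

Primer 1 (TCCCAGGT) matches the top strand at positions 2–9 (3' end points downstream).
Primer 2 (GCATACAGTCTG) also matches the top strand directly, at positions 45–56 — its reverse complement CAGACTGTATGC is not present.
Both primers anneal to the bottom strand with 3' ends pointing the same way, so neither can prime synthesis back toward the other.

No product — both primers anneal to the same strand and extend in the same direction.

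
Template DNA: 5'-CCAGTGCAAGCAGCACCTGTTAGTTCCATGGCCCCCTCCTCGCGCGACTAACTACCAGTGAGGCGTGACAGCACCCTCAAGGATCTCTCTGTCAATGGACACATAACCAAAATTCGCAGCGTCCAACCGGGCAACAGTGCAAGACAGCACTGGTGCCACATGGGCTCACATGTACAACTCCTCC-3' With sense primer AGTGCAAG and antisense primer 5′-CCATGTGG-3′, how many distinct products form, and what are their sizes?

Two products: 161 bp, 28 bp

The forward primer AGTGCAAG matches the top strand at positions 3–10, 136–143.
The reverse primer's reverse complement is CCACATGG, matching at positions 156–163.
Each forward site pairs with the reverse site to give a product ending at position 163: sizes 161, 28 bp.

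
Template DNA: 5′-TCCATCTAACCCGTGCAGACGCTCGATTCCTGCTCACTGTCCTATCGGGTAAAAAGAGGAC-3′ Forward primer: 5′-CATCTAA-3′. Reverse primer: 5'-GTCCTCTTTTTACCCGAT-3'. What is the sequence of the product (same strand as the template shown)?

Forward primer CATCTAA is found on the top strand at positions 3–9.
The reverse primer's reverse complement is ATCGGGTAAAAAGAGGAC, which matches the template at positions 44–61.
The product is the template from position 3 through 61 (59 bp).

5'-CATCTAACCCGTGCAGACGCTCGATTCCTGCTCACTGTCCTATCGGGTAAAAAGAGGAC-3'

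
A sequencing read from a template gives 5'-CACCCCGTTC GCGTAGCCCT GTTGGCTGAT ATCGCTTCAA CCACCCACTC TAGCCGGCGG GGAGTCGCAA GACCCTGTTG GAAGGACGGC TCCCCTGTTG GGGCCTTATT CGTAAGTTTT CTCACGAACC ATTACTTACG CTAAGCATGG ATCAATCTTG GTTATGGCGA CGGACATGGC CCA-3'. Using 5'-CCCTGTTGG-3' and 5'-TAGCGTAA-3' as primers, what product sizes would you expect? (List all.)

The forward primer CCCTGTTGG matches the top strand at positions 17–25, 73–81, 93–101.
The reverse primer's reverse complement is TTACGCTA, matching at positions 136–143.
Each forward site pairs with the reverse site to give a product ending at position 143: sizes 127, 71, 51 bp.

127 bp, 71 bp, 51 bp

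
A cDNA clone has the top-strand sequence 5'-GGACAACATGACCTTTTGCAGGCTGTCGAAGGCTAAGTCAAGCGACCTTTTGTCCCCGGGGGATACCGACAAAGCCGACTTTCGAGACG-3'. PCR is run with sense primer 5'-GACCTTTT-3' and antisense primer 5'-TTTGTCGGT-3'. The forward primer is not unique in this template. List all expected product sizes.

64 bp, 30 bp

The forward primer GACCTTTT matches the top strand at positions 10–17, 44–51.
The reverse primer's reverse complement is ACCGACAAA, matching at positions 65–73.
Each forward site pairs with the reverse site to give a product ending at position 73: sizes 64, 30 bp.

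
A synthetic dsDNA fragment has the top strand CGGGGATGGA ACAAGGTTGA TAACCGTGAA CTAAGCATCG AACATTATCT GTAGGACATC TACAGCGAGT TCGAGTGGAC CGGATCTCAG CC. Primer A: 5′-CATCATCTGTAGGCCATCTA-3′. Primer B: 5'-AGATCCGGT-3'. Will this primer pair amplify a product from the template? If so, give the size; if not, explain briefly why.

Primer A (CATCATCTGTAGGCCATCTA) does not match the top strand, and its reverse complement TAGATGGCCTACAGATGATG does not match either.
With no annealing site for primer A, no amplification occurs.

No product — primer A has no binding site in the template.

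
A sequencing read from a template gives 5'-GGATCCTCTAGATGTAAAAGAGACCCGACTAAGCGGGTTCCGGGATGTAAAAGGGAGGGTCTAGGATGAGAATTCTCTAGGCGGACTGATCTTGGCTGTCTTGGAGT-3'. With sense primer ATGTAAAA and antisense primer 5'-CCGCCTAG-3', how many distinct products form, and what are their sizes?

The forward primer ATGTAAAA matches the top strand at positions 12–19, 45–52.
The reverse primer's reverse complement is CTAGGCGG, matching at positions 77–84.
Each forward site pairs with the reverse site to give a product ending at position 84: sizes 73, 40 bp.

Two products: 73 bp, 40 bp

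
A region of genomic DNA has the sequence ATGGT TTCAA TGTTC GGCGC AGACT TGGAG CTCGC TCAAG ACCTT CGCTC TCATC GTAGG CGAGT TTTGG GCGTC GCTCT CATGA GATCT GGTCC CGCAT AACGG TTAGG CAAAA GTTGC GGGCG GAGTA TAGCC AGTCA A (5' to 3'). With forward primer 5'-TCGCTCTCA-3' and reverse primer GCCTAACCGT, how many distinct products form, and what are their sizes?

Two products: 67 bp, 38 bp

The forward primer TCGCTCTCA matches the top strand at positions 45–53, 74–82.
The reverse primer's reverse complement is ACGGTTAGGC, matching at positions 102–111.
Each forward site pairs with the reverse site to give a product ending at position 111: sizes 67, 38 bp.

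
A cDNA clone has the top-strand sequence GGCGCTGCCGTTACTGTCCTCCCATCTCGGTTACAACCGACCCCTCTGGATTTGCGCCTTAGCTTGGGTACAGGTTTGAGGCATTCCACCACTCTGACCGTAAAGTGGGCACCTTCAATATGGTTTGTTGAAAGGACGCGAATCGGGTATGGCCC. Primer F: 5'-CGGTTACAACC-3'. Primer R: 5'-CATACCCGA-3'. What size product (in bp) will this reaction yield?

Forward primer CGGTTACAACC is found on the top strand at positions 28–38.
The reverse primer's reverse complement is TCGGGTATG, which matches the template at positions 143–151.
Product length = (reverse-primer end) − (forward-primer start) + 1 = 151 − 28 + 1 = 124 bp.

124 bp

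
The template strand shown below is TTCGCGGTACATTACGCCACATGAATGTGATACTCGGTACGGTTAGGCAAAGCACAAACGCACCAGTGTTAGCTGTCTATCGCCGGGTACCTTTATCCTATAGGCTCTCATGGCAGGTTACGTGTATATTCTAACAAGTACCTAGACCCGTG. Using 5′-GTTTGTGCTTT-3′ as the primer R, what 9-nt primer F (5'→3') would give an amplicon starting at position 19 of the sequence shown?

5'-ACATGAATG-3'

The reverse primer's reverse complement AAAGCACAAAC matches the template at positions 49–59; the product starts at position 19.
The forward primer is identical to the top strand over positions 19–27: ACATGAATG.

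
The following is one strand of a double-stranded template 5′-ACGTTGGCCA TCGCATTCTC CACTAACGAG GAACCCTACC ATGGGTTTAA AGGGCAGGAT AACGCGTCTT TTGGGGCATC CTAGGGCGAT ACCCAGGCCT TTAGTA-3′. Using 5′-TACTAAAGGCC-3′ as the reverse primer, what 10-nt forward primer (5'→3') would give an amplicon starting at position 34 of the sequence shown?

5'-CCCTACCATG-3'

The reverse primer's reverse complement GGCCTTTAGTA matches the template at positions 96–106; the product starts at position 34.
The forward primer is identical to the top strand over positions 34–43: CCCTACCATG.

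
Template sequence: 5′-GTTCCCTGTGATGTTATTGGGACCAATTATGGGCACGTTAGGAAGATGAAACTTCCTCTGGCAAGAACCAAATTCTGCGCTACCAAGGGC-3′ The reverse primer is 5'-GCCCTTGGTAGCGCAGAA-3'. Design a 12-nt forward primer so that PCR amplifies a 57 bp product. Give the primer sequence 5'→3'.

5'-CACGTTAGGAAG-3'

The reverse primer's reverse complement TTCTGCGCTACCAAGGGC matches the template at positions 73–90, so the product ends at position 90.
A 57 bp product then starts at position 90 − 57 + 1 = 34.
The forward primer is identical to the top strand there: CACGTTAGGAAG.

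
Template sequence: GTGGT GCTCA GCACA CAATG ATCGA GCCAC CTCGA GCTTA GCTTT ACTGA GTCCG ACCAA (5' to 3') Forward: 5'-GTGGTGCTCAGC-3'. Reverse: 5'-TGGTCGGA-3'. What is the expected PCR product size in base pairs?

Scanning the template, GTGGTGCTCAGC occurs at positions 1–12; this primer anneals to the bottom strand there with its 3' end pointing downstream.
The reverse primer's reverse complement is TCCGACCA, which matches the template at positions 52–59.
Product length = (reverse-primer end) − (forward-primer start) + 1 = 59 − 1 + 1 = 59 bp.

59 bp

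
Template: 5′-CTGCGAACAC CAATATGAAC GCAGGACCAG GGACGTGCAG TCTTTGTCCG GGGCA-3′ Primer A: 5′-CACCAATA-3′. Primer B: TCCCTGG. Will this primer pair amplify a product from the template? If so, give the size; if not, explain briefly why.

Yes — a 26 bp product.

Primer A (CACCAATA) matches the top strand at positions 8–15; it acts as a forward primer.
Primer B's reverse complement is CCAGGGA, matching the top strand at positions 27–33; it acts as a reverse primer.
The 3' ends face each other across positions 8–33, giving a 26 bp product.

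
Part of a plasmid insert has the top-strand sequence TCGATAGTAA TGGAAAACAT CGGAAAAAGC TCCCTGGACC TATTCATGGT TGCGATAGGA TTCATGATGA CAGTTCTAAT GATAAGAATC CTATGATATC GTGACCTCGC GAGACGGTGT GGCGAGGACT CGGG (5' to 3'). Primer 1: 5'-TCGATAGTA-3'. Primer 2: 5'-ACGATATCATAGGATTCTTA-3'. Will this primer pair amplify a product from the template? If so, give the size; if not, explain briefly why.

Primer 1 (TCGATAGTA) matches the top strand at positions 1–9; it acts as a forward primer.
Primer 2's reverse complement is TAAGAATCCTATGATATCGT, matching the top strand at positions 83–102; it acts as a reverse primer.
The 3' ends face each other across positions 1–102, giving a 102 bp product.

Yes — a 102 bp product.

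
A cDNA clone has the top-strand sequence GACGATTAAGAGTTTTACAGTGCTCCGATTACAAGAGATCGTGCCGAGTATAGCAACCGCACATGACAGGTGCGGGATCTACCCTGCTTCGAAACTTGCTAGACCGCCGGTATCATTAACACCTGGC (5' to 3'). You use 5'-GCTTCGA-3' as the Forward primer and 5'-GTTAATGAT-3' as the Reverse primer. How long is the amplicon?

The forward primer matches the template at positions 86–92.
Taking the reverse complement of GTTAATGAT gives ATCATTAAC, found at positions 112–120 on the template; the primer anneals here to the top strand with its 3' end pointing upstream.
The product runs from position 86 to position 120, so its length is 120 − 86 + 1 = 35 bp.

35 bp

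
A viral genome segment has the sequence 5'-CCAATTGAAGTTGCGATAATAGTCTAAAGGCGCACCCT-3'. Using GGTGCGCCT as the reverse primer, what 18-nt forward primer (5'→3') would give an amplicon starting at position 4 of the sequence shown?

The reverse primer's reverse complement AGGCGCACC matches the template at positions 28–36; the product starts at position 4.
The forward primer is identical to the top strand over positions 4–21: ATTGAAGTTGCGATAATA.

5'-ATTGAAGTTGCGATAATA-3'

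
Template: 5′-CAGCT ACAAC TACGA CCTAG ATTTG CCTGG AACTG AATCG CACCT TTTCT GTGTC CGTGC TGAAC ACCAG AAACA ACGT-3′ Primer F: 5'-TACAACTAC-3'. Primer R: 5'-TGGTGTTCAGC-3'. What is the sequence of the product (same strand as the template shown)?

Scanning the template, TACAACTAC occurs at positions 5–13; this primer anneals to the bottom strand there with its 3' end pointing downstream.
Taking the reverse complement of TGGTGTTCAGC gives GCTGAACACCA, found at positions 59–69 on the template; the primer anneals here to the top strand with its 3' end pointing upstream.
The product is the template from position 5 through 69 (65 bp).

5'-TACAACTACGACCTAGATTTGCCTGGAACTGAATCGCACCTTTTCTGTGTCCGTGCTGAACACCA-3'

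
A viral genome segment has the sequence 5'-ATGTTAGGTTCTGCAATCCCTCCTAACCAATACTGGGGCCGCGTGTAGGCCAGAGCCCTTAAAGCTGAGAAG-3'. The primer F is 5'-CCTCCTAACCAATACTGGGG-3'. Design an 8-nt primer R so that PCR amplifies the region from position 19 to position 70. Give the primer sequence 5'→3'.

5'-TCTCAGCT-3'

The product's 3' end on the top strand is position 70.
The reverse primer anneals to the top strand over positions 63–70, i.e. to AGCTGAGA.
Its sequence written 5'→3' is the reverse complement: TCTCAGCT.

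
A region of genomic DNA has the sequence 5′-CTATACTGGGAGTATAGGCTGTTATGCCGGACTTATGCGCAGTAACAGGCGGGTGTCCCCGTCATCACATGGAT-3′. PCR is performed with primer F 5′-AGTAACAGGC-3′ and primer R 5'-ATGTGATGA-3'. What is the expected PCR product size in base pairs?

30 bp

The forward primer matches the template at positions 41–50.
Reverse complement of the reverse primer: TCATCACAT. This occurs on the top strand at positions 62–70.
The product runs from position 41 to position 70, so its length is 70 − 41 + 1 = 30 bp.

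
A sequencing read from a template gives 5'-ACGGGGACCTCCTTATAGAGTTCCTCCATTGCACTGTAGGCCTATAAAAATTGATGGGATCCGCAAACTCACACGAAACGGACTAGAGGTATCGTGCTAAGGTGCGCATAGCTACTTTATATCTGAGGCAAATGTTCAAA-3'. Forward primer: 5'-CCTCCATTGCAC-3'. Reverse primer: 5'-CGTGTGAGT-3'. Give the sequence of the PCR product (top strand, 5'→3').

Scanning the template, CCTCCATTGCAC occurs at positions 23–34; this primer anneals to the bottom strand there with its 3' end pointing downstream.
Reverse complement of the reverse primer: ACTCACACG. This occurs on the top strand at positions 67–75.
The product is the template from position 23 through 75 (53 bp).

5'-CCTCCATTGCACTGTAGGCCTATAAAAATTGATGGGATCCGCAAACTCACACG-3'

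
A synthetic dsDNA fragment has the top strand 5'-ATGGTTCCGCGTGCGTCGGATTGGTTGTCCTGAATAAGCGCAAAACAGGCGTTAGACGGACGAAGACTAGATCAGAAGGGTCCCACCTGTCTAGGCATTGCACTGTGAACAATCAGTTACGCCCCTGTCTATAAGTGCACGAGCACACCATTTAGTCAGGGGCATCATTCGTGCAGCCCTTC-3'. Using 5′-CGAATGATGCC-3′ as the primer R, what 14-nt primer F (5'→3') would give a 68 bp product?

The reverse primer's reverse complement GGCATCATTCG matches the template at positions 161–171, so the product ends at position 171.
A 68 bp product then starts at position 171 − 68 + 1 = 104.
The forward primer is identical to the top strand there: TGTGAACAATCAGT.

5'-TGTGAACAATCAGT-3'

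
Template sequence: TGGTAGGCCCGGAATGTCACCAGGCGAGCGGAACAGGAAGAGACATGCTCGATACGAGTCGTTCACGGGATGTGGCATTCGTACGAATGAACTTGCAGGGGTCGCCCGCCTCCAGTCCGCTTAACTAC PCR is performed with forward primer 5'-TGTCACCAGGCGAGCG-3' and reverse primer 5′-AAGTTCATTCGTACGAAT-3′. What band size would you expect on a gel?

80 bp

Scanning the template, TGTCACCAGGCGAGCG occurs at positions 15–30; this primer anneals to the bottom strand there with its 3' end pointing downstream.
Reverse complement of the reverse primer: ATTCGTACGAATGAACTT. This occurs on the top strand at positions 77–94.
Amplicon spans positions 15–94: 80 bp.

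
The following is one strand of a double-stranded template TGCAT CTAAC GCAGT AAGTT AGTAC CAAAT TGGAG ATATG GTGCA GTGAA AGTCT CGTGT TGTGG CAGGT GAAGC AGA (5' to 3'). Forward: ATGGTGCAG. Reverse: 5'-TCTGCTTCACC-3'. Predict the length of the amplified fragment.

41 bp

Forward primer ATGGTGCAG is found on the top strand at positions 38–46.
Taking the reverse complement of TCTGCTTCACC gives GGTGAAGCAGA, found at positions 68–78 on the template; the primer anneals here to the top strand with its 3' end pointing upstream.
Product length = (reverse-primer end) − (forward-primer start) + 1 = 78 − 38 + 1 = 41 bp.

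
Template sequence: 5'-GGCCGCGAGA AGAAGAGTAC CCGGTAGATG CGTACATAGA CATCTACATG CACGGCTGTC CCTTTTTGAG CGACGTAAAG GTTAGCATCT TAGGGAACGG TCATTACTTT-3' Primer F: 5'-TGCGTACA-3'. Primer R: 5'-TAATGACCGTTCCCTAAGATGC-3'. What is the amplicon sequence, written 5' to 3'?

The forward primer matches the template at positions 29–36.
Reverse complement of the reverse primer: GCATCTTAGGGAACGGTCATTA. This occurs on the top strand at positions 85–106.
The product is the template from position 29 through 106 (78 bp).

5'-TGCGTACATAGACATCTACATGCACGGCTGTCCCTTTTTGAGCGACGTAAAGGTTAGCATCTTAGGGAACGGTCATTA-3'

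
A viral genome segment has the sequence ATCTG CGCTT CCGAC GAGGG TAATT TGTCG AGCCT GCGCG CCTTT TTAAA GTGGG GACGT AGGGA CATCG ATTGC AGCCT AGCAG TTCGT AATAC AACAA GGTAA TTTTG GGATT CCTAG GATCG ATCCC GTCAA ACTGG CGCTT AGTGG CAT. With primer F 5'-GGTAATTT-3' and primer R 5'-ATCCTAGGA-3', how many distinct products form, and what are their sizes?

The forward primer GGTAATTT matches the top strand at positions 19–26, 101–108.
The reverse primer's reverse complement is TCCTAGGAT, matching at positions 115–123.
Each forward site pairs with the reverse site to give a product ending at position 123: sizes 105, 23 bp.

Two products: 105 bp, 23 bp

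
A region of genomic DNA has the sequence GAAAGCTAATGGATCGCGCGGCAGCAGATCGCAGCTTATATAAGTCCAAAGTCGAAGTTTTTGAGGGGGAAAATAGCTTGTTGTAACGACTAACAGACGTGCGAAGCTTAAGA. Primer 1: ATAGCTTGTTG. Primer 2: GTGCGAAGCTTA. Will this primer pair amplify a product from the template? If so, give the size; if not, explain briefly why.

No product — both primers anneal to the same strand and extend in the same direction.

Primer 1 (ATAGCTTGTTG) matches the top strand at positions 73–83 (3' end points downstream).
Primer 2 (GTGCGAAGCTTA) also matches the top strand directly, at positions 99–110 — its reverse complement TAAGCTTCGCAC is not present.
Both primers anneal to the bottom strand with 3' ends pointing the same way, so neither can prime synthesis back toward the other.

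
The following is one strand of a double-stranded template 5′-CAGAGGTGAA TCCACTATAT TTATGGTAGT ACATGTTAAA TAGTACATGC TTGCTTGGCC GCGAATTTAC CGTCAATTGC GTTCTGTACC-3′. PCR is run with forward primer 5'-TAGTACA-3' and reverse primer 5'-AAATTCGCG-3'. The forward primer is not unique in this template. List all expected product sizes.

The forward primer TAGTACA matches the top strand at positions 27–33, 41–47.
The reverse primer's reverse complement is CGCGAATTT, matching at positions 60–68.
Each forward site pairs with the reverse site to give a product ending at position 68: sizes 42, 28 bp.

42 bp, 28 bp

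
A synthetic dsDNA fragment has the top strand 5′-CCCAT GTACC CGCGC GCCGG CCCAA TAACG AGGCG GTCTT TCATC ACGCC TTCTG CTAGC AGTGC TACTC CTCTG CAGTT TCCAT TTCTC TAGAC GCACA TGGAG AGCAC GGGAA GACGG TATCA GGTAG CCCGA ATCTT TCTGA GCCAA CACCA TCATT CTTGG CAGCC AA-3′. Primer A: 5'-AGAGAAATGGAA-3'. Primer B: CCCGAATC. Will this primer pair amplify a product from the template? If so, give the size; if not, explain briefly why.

No product — the primers' 3' ends point away from each other.

Primer A (AGAGAAATGGAA) has reverse complement TTCCATTTCTCT, which matches the top strand at positions 80–91; primer A anneals to the top strand there with its 3' end pointing upstream toward position 80.
Primer B (CCCGAATC) matches the top strand directly at positions 131–138; it anneals to the bottom strand with its 3' end pointing downstream toward position 138.
The 3' ends diverge (primer A extends toward position 1, primer B toward position 172), so the primers never converge on a shared product.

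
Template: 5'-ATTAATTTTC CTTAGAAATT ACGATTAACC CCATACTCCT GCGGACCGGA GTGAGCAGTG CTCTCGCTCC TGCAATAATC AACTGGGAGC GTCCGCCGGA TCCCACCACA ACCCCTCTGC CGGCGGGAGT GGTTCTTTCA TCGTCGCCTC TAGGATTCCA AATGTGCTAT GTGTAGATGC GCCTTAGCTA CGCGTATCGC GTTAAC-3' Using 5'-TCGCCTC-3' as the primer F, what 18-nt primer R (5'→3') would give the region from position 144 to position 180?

The product's 3' end on the top strand is position 180.
The reverse primer anneals to the top strand over positions 163–180, i.e. to TGTGCTATGTGTAGATGC.
Its sequence written 5'→3' is the reverse complement: GCATCTACACATAGCACA.

5'-GCATCTACACATAGCACA-3'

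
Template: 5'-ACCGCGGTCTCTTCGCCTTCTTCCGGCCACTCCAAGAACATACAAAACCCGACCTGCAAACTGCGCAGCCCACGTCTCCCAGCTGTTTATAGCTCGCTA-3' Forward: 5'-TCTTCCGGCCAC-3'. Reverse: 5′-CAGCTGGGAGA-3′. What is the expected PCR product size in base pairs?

67 bp

The forward primer matches the template at positions 19–30.
Taking the reverse complement of CAGCTGGGAGA gives TCTCCCAGCTG, found at positions 75–85 on the template; the primer anneals here to the top strand with its 3' end pointing upstream.
Amplicon spans positions 19–85: 67 bp.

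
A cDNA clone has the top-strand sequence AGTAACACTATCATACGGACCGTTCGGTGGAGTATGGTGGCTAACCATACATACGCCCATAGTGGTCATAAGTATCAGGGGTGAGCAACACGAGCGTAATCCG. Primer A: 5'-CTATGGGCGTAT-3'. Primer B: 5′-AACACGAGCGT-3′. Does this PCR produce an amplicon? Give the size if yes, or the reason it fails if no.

Primer A (CTATGGGCGTAT) has reverse complement ATACGCCCATAG, which matches the top strand at positions 51–62; primer A anneals to the top strand there with its 3' end pointing upstream toward position 51.
Primer B (AACACGAGCGT) matches the top strand directly at positions 87–97; it anneals to the bottom strand with its 3' end pointing downstream toward position 97.
The 3' ends diverge (primer A extends toward position 1, primer B toward position 103), so the primers never converge on a shared product.

No product — the primers' 3' ends point away from each other.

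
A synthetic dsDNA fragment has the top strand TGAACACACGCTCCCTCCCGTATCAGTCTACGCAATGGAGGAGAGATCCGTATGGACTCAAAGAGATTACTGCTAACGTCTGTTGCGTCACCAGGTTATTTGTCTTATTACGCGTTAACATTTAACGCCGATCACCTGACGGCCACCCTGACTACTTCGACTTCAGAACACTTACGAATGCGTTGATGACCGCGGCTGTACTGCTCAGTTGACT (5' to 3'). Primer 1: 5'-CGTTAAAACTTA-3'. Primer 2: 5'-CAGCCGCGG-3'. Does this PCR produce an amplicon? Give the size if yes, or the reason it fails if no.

Primer 1 (CGTTAAAACTTA) does not match the top strand, and its reverse complement TAAGTTTTAACG does not match either.
With no annealing site for primer 1, no amplification occurs.

No product — primer 1 has no binding site in the template.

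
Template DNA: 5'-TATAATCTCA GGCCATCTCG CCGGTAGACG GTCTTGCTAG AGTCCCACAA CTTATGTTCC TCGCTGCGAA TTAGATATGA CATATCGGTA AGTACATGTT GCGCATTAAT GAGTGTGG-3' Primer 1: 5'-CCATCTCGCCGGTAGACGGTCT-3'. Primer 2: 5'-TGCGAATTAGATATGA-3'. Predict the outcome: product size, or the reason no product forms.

No product — both primers anneal to the same strand and extend in the same direction.

Primer 1 (CCATCTCGCCGGTAGACGGTCT) matches the top strand at positions 13–34 (3' end points downstream).
Primer 2 (TGCGAATTAGATATGA) also matches the top strand directly, at positions 65–80 — its reverse complement TCATATCTAATTCGCA is not present.
Both primers anneal to the bottom strand with 3' ends pointing the same way, so neither can prime synthesis back toward the other.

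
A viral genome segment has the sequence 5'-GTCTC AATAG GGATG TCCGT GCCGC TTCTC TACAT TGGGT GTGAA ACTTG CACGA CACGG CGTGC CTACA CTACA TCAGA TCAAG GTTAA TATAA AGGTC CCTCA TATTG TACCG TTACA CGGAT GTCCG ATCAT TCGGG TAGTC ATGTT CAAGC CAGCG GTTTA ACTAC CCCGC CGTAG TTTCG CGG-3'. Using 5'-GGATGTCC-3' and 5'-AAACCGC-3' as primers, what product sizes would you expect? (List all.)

The forward primer GGATGTCC matches the top strand at positions 11–18, 122–129.
The reverse primer's reverse complement is GCGGTTT, matching at positions 158–164.
Each forward site pairs with the reverse site to give a product ending at position 164: sizes 154, 43 bp.

154 bp, 43 bp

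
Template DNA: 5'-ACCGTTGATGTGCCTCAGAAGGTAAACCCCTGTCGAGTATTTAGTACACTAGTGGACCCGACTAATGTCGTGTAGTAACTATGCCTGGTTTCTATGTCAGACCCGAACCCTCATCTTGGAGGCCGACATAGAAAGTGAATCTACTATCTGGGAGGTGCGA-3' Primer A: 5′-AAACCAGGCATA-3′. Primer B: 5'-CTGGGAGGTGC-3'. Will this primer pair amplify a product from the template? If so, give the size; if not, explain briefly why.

Primer A (AAACCAGGCATA) has reverse complement TATGCCTGGTTT, which matches the top strand at positions 80–91; primer A anneals to the top strand there with its 3' end pointing upstream toward position 80.
Primer B (CTGGGAGGTGC) matches the top strand directly at positions 148–158; it anneals to the bottom strand with its 3' end pointing downstream toward position 158.
The 3' ends diverge (primer A extends toward position 1, primer B toward position 160), so the primers never converge on a shared product.

No product — the primers' 3' ends point away from each other.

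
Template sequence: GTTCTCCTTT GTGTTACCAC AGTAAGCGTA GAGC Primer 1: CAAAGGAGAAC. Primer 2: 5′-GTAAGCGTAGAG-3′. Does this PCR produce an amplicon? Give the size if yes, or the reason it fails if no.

Primer 1 (CAAAGGAGAAC) has reverse complement GTTCTCCTTTG, which matches the top strand at positions 1–11; primer 1 anneals to the top strand there with its 3' end pointing upstream toward position 1.
Primer 2 (GTAAGCGTAGAG) matches the top strand directly at positions 22–33; it anneals to the bottom strand with its 3' end pointing downstream toward position 33.
The 3' ends diverge (primer 1 extends toward position 1, primer 2 toward position 34), so the primers never converge on a shared product.

No product — the primers' 3' ends point away from each other.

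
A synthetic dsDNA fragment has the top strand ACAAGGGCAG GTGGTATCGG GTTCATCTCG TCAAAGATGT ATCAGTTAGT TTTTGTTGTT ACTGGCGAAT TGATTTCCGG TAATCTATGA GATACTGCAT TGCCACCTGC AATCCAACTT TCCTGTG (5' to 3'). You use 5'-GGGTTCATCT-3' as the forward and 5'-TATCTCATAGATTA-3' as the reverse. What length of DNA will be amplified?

Forward primer GGGTTCATCT is found on the top strand at positions 19–28.
Reverse complement of the reverse primer: TAATCTATGAGATA. This occurs on the top strand at positions 81–94.
Amplicon spans positions 19–94: 76 bp.

76 bp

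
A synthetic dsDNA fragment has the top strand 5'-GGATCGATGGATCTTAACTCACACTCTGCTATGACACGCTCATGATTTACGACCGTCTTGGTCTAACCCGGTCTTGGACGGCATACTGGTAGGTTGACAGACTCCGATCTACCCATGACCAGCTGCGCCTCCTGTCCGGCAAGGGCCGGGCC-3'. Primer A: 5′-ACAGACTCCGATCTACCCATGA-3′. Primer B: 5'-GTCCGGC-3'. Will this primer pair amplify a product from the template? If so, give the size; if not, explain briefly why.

No product — both primers anneal to the same strand and extend in the same direction.

Primer A (ACAGACTCCGATCTACCCATGA) matches the top strand at positions 97–118 (3' end points downstream).
Primer B (GTCCGGC) also matches the top strand directly, at positions 134–140 — its reverse complement GCCGGAC is not present.
Both primers anneal to the bottom strand with 3' ends pointing the same way, so neither can prime synthesis back toward the other.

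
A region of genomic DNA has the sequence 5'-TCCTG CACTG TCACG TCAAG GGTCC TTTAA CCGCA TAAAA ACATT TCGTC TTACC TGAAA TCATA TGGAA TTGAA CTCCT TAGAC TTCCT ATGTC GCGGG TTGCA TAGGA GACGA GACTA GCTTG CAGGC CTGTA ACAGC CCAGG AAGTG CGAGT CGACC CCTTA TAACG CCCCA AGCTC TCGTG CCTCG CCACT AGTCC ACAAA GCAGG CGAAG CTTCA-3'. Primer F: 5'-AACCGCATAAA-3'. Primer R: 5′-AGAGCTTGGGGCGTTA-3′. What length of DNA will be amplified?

Scanning the template, AACCGCATAAA occurs at positions 29–39; this primer anneals to the bottom strand there with its 3' end pointing downstream.
Reverse complement of the reverse primer: TAACGCCCCAAGCTCT. This occurs on the top strand at positions 166–181.
Amplicon spans positions 29–181: 153 bp.

153 bp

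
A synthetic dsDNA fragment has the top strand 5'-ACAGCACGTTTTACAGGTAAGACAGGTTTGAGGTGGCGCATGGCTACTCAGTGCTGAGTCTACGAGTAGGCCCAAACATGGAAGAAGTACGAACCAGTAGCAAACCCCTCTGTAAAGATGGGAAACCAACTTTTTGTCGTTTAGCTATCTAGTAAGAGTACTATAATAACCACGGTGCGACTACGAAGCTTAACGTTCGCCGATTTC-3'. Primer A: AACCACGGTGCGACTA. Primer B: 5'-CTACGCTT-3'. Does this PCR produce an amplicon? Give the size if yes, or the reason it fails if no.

No product — primer B has no binding site in the template.

Primer B (CTACGCTT) does not match the top strand, and its reverse complement AAGCGTAG does not match either.
With no annealing site for primer B, no amplification occurs.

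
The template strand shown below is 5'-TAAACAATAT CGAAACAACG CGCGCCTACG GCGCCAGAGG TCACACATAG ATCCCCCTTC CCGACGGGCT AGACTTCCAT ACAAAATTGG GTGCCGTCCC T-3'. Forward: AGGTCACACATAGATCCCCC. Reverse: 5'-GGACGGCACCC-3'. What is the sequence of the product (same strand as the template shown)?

The forward primer matches the template at positions 38–57.
Reverse complement of the reverse primer: GGGTGCCGTCC. This occurs on the top strand at positions 89–99.
The product is the template from position 38 through 99 (62 bp).

5'-AGGTCACACATAGATCCCCCTTCCCGACGGGCTAGACTTCCATACAAAATTGGGTGCCGTCC-3'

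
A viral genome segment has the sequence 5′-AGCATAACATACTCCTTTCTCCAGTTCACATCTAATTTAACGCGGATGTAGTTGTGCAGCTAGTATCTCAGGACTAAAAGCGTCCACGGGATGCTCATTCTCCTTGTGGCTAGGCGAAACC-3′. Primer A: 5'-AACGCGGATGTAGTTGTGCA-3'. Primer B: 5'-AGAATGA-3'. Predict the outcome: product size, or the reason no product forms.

Primer A (AACGCGGATGTAGTTGTGCA) matches the top strand at positions 39–58; it acts as a forward primer.
Primer B's reverse complement is TCATTCT, matching the top strand at positions 95–101; it acts as a reverse primer.
The 3' ends face each other across positions 39–101, giving a 63 bp product.

Yes — a 63 bp product.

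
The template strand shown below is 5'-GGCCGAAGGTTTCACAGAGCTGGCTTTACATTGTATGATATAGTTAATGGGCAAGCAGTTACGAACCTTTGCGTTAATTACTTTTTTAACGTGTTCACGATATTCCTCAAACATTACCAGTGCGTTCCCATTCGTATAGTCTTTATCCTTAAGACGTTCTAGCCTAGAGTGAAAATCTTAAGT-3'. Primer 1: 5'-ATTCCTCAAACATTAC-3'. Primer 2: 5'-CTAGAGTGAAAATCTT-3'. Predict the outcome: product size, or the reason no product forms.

Primer 1 (ATTCCTCAAACATTAC) matches the top strand at positions 102–117 (3' end points downstream).
Primer 2 (CTAGAGTGAAAATCTT) also matches the top strand directly, at positions 164–179 — its reverse complement AAGATTTTCACTCTAG is not present.
Both primers anneal to the bottom strand with 3' ends pointing the same way, so neither can prime synthesis back toward the other.

No product — both primers anneal to the same strand and extend in the same direction.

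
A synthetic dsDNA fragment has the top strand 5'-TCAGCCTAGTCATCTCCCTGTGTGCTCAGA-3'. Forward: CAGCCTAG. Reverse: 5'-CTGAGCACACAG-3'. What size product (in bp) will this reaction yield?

28 bp

The forward primer matches the template at positions 2–9.
Taking the reverse complement of CTGAGCACACAG gives CTGTGTGCTCAG, found at positions 18–29 on the template; the primer anneals here to the top strand with its 3' end pointing upstream.
Product length = (reverse-primer end) − (forward-primer start) + 1 = 29 − 2 + 1 = 28 bp.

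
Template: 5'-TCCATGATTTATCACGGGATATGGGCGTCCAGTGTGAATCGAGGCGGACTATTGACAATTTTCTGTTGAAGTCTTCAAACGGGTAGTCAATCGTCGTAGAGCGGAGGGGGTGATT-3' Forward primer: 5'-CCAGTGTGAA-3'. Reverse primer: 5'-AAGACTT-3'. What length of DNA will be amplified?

Forward primer CCAGTGTGAA is found on the top strand at positions 29–38.
Taking the reverse complement of AAGACTT gives AAGTCTT, found at positions 69–75 on the template; the primer anneals here to the top strand with its 3' end pointing upstream.
Product length = (reverse-primer end) − (forward-primer start) + 1 = 75 − 29 + 1 = 47 bp.

47 bp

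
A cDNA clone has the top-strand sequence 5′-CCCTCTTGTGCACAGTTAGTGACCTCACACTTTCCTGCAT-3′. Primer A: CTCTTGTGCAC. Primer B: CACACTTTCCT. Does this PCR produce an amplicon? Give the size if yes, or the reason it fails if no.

Primer A (CTCTTGTGCAC) matches the top strand at positions 3–13 (3' end points downstream).
Primer B (CACACTTTCCT) also matches the top strand directly, at positions 26–36 — its reverse complement AGGAAAGTGTG is not present.
Both primers anneal to the bottom strand with 3' ends pointing the same way, so neither can prime synthesis back toward the other.

No product — both primers anneal to the same strand and extend in the same direction.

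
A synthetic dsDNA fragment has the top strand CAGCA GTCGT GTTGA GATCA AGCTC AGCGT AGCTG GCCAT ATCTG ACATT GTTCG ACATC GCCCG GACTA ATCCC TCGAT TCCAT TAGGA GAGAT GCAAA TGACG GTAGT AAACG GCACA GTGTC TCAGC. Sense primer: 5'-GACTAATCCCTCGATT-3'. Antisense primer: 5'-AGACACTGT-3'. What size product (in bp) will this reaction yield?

61 bp

The forward primer matches the template at positions 66–81.
The reverse primer's reverse complement is ACAGTGTCT, which matches the template at positions 118–126.
Amplicon spans positions 66–126: 61 bp.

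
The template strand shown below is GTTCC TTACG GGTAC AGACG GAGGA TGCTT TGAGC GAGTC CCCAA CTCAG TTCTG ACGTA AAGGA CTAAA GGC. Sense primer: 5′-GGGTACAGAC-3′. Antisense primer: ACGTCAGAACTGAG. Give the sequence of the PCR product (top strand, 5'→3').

Scanning the template, GGGTACAGAC occurs at positions 10–19; this primer anneals to the bottom strand there with its 3' end pointing downstream.
The reverse primer's reverse complement is CTCAGTTCTGACGT, which matches the template at positions 46–59.
The product is the template from position 10 through 59 (50 bp).

5'-GGGTACAGACGGAGGATGCTTTGAGCGAGTCCCCAACTCAGTTCTGACGT-3'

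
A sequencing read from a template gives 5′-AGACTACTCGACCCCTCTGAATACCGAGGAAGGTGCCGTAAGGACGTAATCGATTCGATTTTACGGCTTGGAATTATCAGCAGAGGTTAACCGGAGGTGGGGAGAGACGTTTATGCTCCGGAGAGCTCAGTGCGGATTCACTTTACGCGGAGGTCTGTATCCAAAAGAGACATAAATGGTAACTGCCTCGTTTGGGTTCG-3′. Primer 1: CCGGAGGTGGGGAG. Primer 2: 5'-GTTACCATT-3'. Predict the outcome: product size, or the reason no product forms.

Primer 1 (CCGGAGGTGGGGAG) matches the top strand at positions 91–104; it acts as a forward primer.
Primer 2's reverse complement is AATGGTAAC, matching the top strand at positions 175–183; it acts as a reverse primer.
The 3' ends face each other across positions 91–183, giving a 93 bp product.

Yes — a 93 bp product.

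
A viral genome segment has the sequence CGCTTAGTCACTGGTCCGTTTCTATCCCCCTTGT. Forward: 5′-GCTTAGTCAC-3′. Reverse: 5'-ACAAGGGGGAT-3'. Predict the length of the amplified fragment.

33 bp

Forward primer GCTTAGTCAC is found on the top strand at positions 2–11.
Reverse complement of the reverse primer: ATCCCCCTTGT. This occurs on the top strand at positions 24–34.
Amplicon spans positions 2–34: 33 bp.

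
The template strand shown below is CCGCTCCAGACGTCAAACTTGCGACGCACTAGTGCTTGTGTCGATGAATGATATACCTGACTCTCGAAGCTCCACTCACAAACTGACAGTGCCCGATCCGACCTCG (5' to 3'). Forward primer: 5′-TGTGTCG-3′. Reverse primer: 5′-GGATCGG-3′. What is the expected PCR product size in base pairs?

Forward primer TGTGTCG is found on the top strand at positions 37–43.
Reverse complement of the reverse primer: CCGATCC. This occurs on the top strand at positions 93–99.
Product length = (reverse-primer end) − (forward-primer start) + 1 = 99 − 37 + 1 = 63 bp.

63 bp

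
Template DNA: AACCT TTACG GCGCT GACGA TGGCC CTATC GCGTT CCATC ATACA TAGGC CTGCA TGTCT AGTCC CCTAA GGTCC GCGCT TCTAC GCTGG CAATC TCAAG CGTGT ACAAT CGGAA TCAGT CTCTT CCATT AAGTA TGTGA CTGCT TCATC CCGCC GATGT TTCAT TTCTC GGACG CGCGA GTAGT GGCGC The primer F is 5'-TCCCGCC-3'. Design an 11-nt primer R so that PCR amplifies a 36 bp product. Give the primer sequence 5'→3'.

The forward primer binds at positions 149–155, so a 36 bp product ends at position 149 + 36 − 1 = 184.
The reverse primer anneals to the top strand over positions 174–184, i.e. to CGCGCGAGTAG.
Its sequence written 5'→3' is the reverse complement: CTACTCGCGCG.

5'-CTACTCGCGCG-3'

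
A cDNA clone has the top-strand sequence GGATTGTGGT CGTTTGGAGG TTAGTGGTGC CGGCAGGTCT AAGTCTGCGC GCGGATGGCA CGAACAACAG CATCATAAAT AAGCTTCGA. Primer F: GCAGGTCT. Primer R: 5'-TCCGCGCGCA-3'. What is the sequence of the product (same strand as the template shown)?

5'-GCAGGTCTAAGTCTGCGCGCGGA-3'

Forward primer GCAGGTCT is found on the top strand at positions 33–40.
Reverse complement of the reverse primer: TGCGCGCGGA. This occurs on the top strand at positions 46–55.
The product is the template from position 33 through 55 (23 bp).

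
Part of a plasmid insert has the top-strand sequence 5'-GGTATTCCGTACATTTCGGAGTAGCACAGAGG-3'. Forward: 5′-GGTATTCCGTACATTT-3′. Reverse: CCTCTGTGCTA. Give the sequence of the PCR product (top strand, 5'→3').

5'-GGTATTCCGTACATTTCGGAGTAGCACAGAGG-3'

The forward primer matches the template at positions 1–16.
Reverse complement of the reverse primer: TAGCACAGAGG. This occurs on the top strand at positions 22–32.
The product is the template from position 1 through 32 (32 bp).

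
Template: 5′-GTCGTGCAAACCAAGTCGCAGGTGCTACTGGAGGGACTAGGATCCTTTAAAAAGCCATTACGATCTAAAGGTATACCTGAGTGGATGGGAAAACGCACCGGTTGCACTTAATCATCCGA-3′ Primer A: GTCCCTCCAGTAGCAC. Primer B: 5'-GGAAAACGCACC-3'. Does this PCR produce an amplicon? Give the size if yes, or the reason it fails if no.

No product — the primers' 3' ends point away from each other.

Primer A (GTCCCTCCAGTAGCAC) has reverse complement GTGCTACTGGAGGGAC, which matches the top strand at positions 22–37; primer A anneals to the top strand there with its 3' end pointing upstream toward position 22.
Primer B (GGAAAACGCACC) matches the top strand directly at positions 88–99; it anneals to the bottom strand with its 3' end pointing downstream toward position 99.
The 3' ends diverge (primer A extends toward position 1, primer B toward position 119), so the primers never converge on a shared product.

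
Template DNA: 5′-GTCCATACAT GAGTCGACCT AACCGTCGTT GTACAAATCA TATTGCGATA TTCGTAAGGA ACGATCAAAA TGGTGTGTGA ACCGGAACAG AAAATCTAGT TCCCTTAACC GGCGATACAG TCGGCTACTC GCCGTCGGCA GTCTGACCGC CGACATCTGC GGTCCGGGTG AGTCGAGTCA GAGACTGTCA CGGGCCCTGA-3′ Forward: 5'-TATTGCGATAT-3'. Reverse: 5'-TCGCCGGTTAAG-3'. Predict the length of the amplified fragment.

Forward primer TATTGCGATAT is found on the top strand at positions 41–51.
Reverse complement of the reverse primer: CTTAACCGGCGA. This occurs on the top strand at positions 104–115.
The product runs from position 41 to position 115, so its length is 115 − 41 + 1 = 75 bp.

75 bp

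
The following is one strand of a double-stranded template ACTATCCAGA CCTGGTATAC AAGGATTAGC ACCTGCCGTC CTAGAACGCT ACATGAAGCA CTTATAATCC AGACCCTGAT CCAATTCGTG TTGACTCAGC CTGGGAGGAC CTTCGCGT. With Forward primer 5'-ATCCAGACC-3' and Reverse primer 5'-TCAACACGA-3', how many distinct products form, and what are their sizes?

Two products: 91 bp, 28 bp

The forward primer ATCCAGACC matches the top strand at positions 4–12, 67–75.
The reverse primer's reverse complement is TCGTGTTGA, matching at positions 86–94.
Each forward site pairs with the reverse site to give a product ending at position 94: sizes 91, 28 bp.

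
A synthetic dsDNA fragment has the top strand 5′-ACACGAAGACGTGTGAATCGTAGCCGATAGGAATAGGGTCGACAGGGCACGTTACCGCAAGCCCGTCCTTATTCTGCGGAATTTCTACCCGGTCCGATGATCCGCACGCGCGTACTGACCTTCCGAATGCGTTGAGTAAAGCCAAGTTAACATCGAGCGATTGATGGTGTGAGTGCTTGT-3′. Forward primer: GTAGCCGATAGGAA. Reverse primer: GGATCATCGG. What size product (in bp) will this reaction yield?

Scanning the template, GTAGCCGATAGGAA occurs at positions 20–33; this primer anneals to the bottom strand there with its 3' end pointing downstream.
Taking the reverse complement of GGATCATCGG gives CCGATGATCC, found at positions 94–103 on the template; the primer anneals here to the top strand with its 3' end pointing upstream.
The product runs from position 20 to position 103, so its length is 103 − 20 + 1 = 84 bp.

84 bp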